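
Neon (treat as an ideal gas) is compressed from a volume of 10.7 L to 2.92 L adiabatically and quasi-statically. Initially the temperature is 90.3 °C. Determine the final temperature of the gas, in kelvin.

T₂ ≈ 864 K

Adiabatic: T₁V₁^(γ−1) = T₂V₂^(γ−1) ⇒ T₂ = T₁ (V₁/V₂)^(γ−1).
For a monatomic ideal gas γ = 5/3, so γ−1 = 2/3.
T₁ = 90.3 °C = 363.4 K.
T₂ = 363.4 × (10.7/2.92)^(2/3) = 863.9 K.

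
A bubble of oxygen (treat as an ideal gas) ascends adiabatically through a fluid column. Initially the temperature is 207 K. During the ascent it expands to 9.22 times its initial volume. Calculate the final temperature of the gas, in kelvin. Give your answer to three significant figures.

Adiabatic: T₁V₁^(γ−1) = T₂V₂^(γ−1) ⇒ T₂ = T₁ (V₁/V₂)^(γ−1).
For a diatomic ideal gas γ = 7/5, so γ−1 = 2/5.
T₂ = 207 × (1/9.22)^(2/5) = 85.13 K.

T₂ ≈ 85.1 K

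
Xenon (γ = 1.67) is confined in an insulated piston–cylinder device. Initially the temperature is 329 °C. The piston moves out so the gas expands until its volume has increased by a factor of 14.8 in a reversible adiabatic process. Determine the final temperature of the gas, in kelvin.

Adiabatic: T₁V₁^(γ−1) = T₂V₂^(γ−1) ⇒ T₂ = T₁ (V₁/V₂)^(γ−1).
T₁ = 329 °C = 602.1 K.
T₂ = 602.1 × (1/14.8)^(0.67) = 99 K.

T₂ ≈ 99.0 K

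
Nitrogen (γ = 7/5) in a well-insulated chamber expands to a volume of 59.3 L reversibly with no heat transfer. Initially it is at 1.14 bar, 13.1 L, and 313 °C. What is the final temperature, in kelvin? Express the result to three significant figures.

T₂ ≈ 320 K

Adiabatic: T₁V₁^(γ−1) = T₂V₂^(γ−1) ⇒ T₂ = T₁ (V₁/V₂)^(γ−1).
T₁ = 313 °C = 586.1 K.
T₂ = 586.1 × (13.1/59.3)^(2/5) = 320.4 K.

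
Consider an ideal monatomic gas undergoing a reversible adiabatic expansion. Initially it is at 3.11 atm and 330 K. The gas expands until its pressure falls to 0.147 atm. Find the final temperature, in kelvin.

Along an adiabat T P^((1−γ)/γ) is constant, so T₂ = T₁ (P₂/P₁)^((γ−1)/γ).
For a monatomic ideal gas γ = 5/3, so (γ−1)/γ = 2/5.
T₂ = 330 × (0.147/3.11)^(2/5) = 97.35 K.

T₂ ≈ 97.4 K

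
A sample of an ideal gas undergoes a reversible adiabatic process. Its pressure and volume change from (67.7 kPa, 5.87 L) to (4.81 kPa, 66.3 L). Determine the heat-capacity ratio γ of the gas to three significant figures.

PV^γ = const ⇒ γ = ln(P₂/P₁) / ln(V₁/V₂).
γ = ln(4.81/67.7) / ln(5.87/66.3) = 1.091.

γ ≈ 1.09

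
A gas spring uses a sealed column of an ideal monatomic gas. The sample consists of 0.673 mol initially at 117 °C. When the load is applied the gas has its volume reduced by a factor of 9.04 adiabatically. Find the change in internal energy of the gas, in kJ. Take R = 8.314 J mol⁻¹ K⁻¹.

Adiabatic: T₁V₁^(γ−1) = T₂V₂^(γ−1) ⇒ T₂ = T₁ (V₁/V₂)^(γ−1).
γ = 5/3 for a monatomic ideal gas, so γ−1 = 2/3.
T₁ = 117 °C = 390.1 K.
T₂ = 390.1 × 9.04^(2/3) = 1693 K.
Q = 0, so ΔU = W_on_gas = nCᵥΔT with Cᵥ = R/(γ−1) = 12.47 J/(mol·K).
ΔU = 0.673 × 12.47 × (1693 − 390.1) = 10940 J.

ΔU ≈ 10.9 kJ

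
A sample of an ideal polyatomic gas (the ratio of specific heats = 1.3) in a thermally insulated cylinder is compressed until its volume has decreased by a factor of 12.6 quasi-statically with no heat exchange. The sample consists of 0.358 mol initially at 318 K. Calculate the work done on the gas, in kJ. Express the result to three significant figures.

Adiabatic: T₁V₁^(γ−1) = T₂V₂^(γ−1) ⇒ T₂ = T₁ (V₁/V₂)^(γ−1).
T₂ = 318 × 12.6^(0.3) = 680 K.
Q = 0, so ΔU = W_on_gas = nCᵥΔT with Cᵥ = R/(γ−1) = 27.71 J/(mol·K).
ΔU = 0.358 × 27.71 × (680 − 318) = 3592 J.

W ≈ 3.59 kJ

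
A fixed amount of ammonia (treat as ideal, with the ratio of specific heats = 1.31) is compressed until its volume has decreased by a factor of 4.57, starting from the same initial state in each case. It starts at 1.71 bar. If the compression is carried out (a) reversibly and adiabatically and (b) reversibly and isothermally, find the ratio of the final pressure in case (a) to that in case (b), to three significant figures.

Isothermal: P_b = P₁(V₁/V₂) = 1.71×4.57.
Adiabatic: P_a = P₁(V₁/V₂)^γ = 1.71×4.57^(1.31).
P_a/P_b = (V₁/V₂)^(γ−1) = 4.57^(0.31) = 1.602.

P_adiabatic / P_isothermal ≈ 1.60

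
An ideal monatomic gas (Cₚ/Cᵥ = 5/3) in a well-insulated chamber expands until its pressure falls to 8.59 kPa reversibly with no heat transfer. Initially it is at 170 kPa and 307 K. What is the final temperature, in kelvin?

Adiabatic: T₂/T₁ = (P₂/P₁)^((γ−1)/γ).
T₂ = 307 × (8.59/170)^(2/5) = 93.02 K.

T₂ ≈ 93.0 K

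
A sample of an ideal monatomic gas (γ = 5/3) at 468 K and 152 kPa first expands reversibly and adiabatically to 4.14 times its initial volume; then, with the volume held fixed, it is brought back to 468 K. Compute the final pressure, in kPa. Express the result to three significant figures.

P₃ ≈ 36.7 kPa

Adiabatic step (PV^γ = const): P₂ = 152×(1/4.14)^(5/3) = 14.24 kPa; T₂ = 468×(1/4.14)^(2/3) = 181.5 K.
Isochoric: P₃ = P₂(T₃/T₂) = 14.24 × (468/181.5) = 36.71 kPa.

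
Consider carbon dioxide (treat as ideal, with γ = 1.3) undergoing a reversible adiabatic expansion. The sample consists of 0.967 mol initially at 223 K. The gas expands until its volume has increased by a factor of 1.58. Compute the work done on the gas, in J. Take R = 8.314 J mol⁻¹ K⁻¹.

For a reversible adiabat TV^(γ−1) is constant, so T₂ = T₁ (V₁/V₂)^(γ−1).
T₂ = 223 × (1/1.58)^(0.3) = 194.4 K.
Q = 0, so ΔU = W_on_gas = nCᵥΔT with Cᵥ = R/(γ−1) = 27.71 J/(mol·K).
ΔU = 0.967 × 27.71 × (194.4 − 223) = -766.3 J.

W ≈ -766 J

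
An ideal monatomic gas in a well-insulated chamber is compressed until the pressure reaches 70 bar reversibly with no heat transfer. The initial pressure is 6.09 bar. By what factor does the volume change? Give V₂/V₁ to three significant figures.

V₂/V₁ ≈ 0.231

From PV^γ = const, V₂/V₁ = (P₁/P₂)^(1/γ).
For a monatomic ideal gas γ = 5/3.
V₂/V₁ = (6.09/70)^(3/5) = 0.2311.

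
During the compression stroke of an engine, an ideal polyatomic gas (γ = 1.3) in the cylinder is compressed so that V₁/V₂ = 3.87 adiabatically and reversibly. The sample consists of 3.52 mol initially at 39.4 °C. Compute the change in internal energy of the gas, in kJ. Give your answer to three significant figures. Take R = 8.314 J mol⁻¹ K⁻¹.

Adiabatic: T₁V₁^(γ−1) = T₂V₂^(γ−1) ⇒ T₂ = T₁ (V₁/V₂)^(γ−1).
T₁ = 39.4 °C = 312.5 K.
T₂ = 312.5 × 3.87^(0.3) = 469.1 K.
Q = 0, so ΔU = W_on_gas = nCᵥΔT with Cᵥ = R/(γ−1) = 27.71 J/(mol·K).
ΔU = 3.52 × 27.71 × (469.1 − 312.5) = 15270 J.

ΔU ≈ 15.3 kJ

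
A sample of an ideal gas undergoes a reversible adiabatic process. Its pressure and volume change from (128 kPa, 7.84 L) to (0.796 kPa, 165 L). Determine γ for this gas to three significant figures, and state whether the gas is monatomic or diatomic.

PV^γ = const ⇒ γ = ln(P₂/P₁) / ln(V₁/V₂).
γ = ln(0.796/128) / ln(7.84/165) = 1.667.
γ ≈ 1.67 is close to 5/3, so the gas is monatomic.

γ ≈ 1.67; monatomic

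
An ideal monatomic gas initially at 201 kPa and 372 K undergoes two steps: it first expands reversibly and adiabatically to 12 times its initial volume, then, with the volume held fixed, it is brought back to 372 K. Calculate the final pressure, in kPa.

For a monatomic ideal gas γ = 5/3.
Adiabatic step (PV^γ = const): P₂ = 201×(1/12)^(5/3) = 3.196 kPa; T₂ = 372×(1/12)^(2/3) = 70.97 K.
Isochoric: P₃ = P₂(T₃/T₂) = 3.196 × (372/70.97) = 16.75 kPa.

P₃ ≈ 16.8 kPa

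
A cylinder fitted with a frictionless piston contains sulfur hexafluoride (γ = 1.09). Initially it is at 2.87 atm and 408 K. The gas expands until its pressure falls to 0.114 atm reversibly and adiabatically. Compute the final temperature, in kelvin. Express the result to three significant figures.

T₂ ≈ 313 K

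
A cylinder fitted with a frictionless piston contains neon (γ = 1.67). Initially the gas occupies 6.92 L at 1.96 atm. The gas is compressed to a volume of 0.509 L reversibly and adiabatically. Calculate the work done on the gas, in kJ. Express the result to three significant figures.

W ≈ 9.74 kJ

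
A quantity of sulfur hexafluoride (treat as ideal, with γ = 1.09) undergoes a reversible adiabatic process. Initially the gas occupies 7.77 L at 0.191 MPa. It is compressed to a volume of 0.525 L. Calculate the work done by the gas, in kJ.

W ≈ -4.53 kJ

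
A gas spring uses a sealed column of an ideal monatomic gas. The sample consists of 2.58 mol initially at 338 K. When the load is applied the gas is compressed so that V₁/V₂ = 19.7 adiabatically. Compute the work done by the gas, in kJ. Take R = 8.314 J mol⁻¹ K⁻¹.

W ≈ -68.5 kJ

For a reversible adiabat TV^(γ−1) is constant, so T₂ = T₁ (V₁/V₂)^(γ−1).
γ = 5/3 for a monatomic ideal gas, so γ−1 = 2/3.
T₂ = 338 × 19.7^(2/3) = 2465 K.
Q = 0, so ΔU = W_on_gas = nCᵥΔT with Cᵥ = R/(γ−1) = 12.47 J/(mol·K).
ΔU = 2.58 × 12.47 × (2465 − 338) = 68450 J.
Work done by the gas = −ΔU = -68450 J.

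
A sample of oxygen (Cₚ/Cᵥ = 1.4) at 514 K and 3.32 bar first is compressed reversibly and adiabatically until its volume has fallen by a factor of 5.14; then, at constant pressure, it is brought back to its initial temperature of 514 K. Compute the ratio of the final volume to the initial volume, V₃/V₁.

V₃/V₁ ≈ 0.101

Adiabatic step: V₂/V₁ = 0.1946; T₂ = T₁·5.14^(0.4) = 989.3 K.
Isobaric step: V₃/V₂ = T₃/T₂ = 514/989.3.
V₃/V₁ = (V₂/V₁)(V₃/V₂) = 0.1946 × (514/989.3) = 0.1011.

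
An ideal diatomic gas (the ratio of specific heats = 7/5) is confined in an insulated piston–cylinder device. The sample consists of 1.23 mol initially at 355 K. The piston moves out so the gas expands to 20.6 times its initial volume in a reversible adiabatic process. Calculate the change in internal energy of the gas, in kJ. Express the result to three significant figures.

ΔU ≈ -6.37 kJ

Adiabatic: T₁V₁^(γ−1) = T₂V₂^(γ−1) ⇒ T₂ = T₁ (V₁/V₂)^(γ−1).
T₂ = 355 × (1/20.6)^(2/5) = 105.8 K.
Q = 0, so ΔU = W_on_gas = nCᵥΔT with Cᵥ = R/(γ−1) = 20.79 J/(mol·K).
ΔU = 1.23 × 20.79 × (105.8 − 355) = -6370 J.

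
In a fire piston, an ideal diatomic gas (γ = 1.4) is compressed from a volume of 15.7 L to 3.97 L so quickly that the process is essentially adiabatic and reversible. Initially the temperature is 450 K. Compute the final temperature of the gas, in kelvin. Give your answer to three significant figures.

T₂ ≈ 780 K

Adiabatic: T₁V₁^(γ−1) = T₂V₂^(γ−1) ⇒ T₂ = T₁ (V₁/V₂)^(γ−1).
T₂ = 450 × (15.7/3.97)^(0.4) = 779.9 K.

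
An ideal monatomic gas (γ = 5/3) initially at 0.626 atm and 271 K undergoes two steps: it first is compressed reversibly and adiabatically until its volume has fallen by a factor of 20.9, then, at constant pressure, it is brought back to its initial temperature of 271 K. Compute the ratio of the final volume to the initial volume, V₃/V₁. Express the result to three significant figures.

V₃/V₁ ≈ 0.00631

Adiabatic step: V₂/V₁ = 0.04785; T₂ = T₁·20.9^(2/3) = 2056 K.
Isobaric step: V₃/V₂ = T₃/T₂ = 271/2056.
V₃/V₁ = (V₂/V₁)(V₃/V₂) = 0.04785 × (271/2056) = 0.006306.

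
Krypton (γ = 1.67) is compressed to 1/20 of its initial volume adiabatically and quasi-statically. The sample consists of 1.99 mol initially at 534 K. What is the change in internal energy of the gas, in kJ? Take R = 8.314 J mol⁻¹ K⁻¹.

ΔU ≈ 84.9 kJ

For a reversible adiabat TV^(γ−1) is constant, so T₂ = T₁ (V₁/V₂)^(γ−1).
T₂ = 534 × 20^(0.67) = 3974 K.
Q = 0, so ΔU = W_on_gas = nCᵥΔT with Cᵥ = R/(γ−1) = 12.41 J/(mol·K).
ΔU = 1.99 × 12.41 × (3974 − 534) = 84950 J.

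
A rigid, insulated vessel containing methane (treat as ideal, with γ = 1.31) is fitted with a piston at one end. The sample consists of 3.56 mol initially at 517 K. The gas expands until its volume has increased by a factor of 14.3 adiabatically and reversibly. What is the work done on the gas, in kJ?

For a reversible adiabat TV^(γ−1) is constant, so T₂ = T₁ (V₁/V₂)^(γ−1).
T₂ = 517 × (1/14.3)^(0.31) = 226.6 K.
Q = 0, so ΔU = W_on_gas = nCᵥΔT with Cᵥ = R/(γ−1) = 26.82 J/(mol·K).
ΔU = 3.56 × 26.82 × (226.6 − 517) = -27720 J.

W ≈ -27.7 kJ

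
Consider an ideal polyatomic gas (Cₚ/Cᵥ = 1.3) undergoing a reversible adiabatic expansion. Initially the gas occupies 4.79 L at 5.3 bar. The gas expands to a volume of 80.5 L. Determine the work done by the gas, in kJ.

P₂ = P₁(V₁/V₂)^γ = 5.3×(4.79/80.5)^(1.3) = 0.1353 bar.
For a reversible adiabat, W_by_gas = (P₁V₁ − P₂V₂)/(γ−1).
W_by = (530000×0.00479 − 13530×0.0805) / (0.3) = 4833 J.

W ≈ 4.83 kJ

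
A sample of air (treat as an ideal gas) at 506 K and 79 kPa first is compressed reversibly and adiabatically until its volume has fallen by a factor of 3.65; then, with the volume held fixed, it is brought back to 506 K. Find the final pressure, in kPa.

P₃ ≈ 288 kPa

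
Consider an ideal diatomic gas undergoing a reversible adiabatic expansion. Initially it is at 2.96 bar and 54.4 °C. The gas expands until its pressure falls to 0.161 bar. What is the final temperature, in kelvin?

Adiabatic: T₂/T₁ = (P₂/P₁)^((γ−1)/γ).
For a diatomic ideal gas γ = 7/5, so (γ−1)/γ = 2/7.
T₁ = 54.4 °C = 327.5 K.
T₂ = 327.5 × (0.161/2.96)^(2/7) = 142.6 K.

T₂ ≈ 143 K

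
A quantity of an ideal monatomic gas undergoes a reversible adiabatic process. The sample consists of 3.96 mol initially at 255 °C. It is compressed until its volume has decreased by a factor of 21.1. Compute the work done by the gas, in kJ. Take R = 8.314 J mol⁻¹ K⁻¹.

W ≈ -173 kJ

For a reversible adiabat TV^(γ−1) is constant, so T₂ = T₁ (V₁/V₂)^(γ−1).
γ = 5/3 for a monatomic ideal gas, so γ−1 = 2/3.
T₁ = 255 °C = 528.1 K.
T₂ = 528.1 × 21.1^(2/3) = 4033 K.
Q = 0, so ΔU = W_on_gas = nCᵥΔT with Cᵥ = R/(γ−1) = 12.47 J/(mol·K).
ΔU = 3.96 × 12.47 × (4033 − 528.1) = 173100 J.
Work done by the gas = −ΔU = -173100 J.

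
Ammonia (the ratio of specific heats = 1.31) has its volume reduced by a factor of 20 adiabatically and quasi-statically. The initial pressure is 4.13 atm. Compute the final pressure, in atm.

Since PV^γ is constant along a reversible adiabat, P₂ = P₁ (V₁/V₂)^γ.
P₂ = 4.13 × 20^(1.31) = 209.1 atm.

P₂ ≈ 209 atm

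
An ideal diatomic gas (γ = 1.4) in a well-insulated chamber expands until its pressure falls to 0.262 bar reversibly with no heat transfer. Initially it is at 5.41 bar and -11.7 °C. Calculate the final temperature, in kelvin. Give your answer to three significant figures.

Along an adiabat T P^((1−γ)/γ) is constant, so T₂ = T₁ (P₂/P₁)^((γ−1)/γ).
T₁ = -11.7 °C = 261.4 K.
T₂ = 261.4 × (0.262/5.41)^(0.286) = 110.1 K.

T₂ ≈ 110 K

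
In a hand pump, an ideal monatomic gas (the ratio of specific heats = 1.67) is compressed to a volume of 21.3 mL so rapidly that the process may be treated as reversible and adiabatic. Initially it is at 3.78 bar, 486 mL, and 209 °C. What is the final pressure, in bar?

P₂ ≈ 701 bar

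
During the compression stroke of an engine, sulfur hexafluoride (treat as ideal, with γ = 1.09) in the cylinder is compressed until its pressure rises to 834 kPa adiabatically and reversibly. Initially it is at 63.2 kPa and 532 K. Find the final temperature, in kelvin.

T₂ ≈ 658 K

Adiabatic: T₂/T₁ = (P₂/P₁)^((γ−1)/γ).
T₂ = 532 × (834/63.2)^(0.0826) = 658.3 K.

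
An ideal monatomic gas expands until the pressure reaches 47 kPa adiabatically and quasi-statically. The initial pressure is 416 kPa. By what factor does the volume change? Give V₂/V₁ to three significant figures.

V₂/V₁ ≈ 3.70

From PV^γ = const, V₂/V₁ = (P₁/P₂)^(1/γ).
For a monatomic ideal gas γ = 5/3.
V₂/V₁ = (416/47)^(3/5) = 3.7.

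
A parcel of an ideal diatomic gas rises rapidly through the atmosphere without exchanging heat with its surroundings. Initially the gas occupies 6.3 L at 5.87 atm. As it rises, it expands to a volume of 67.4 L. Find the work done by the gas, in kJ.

γ = 7/5 for a diatomic ideal gas.
P₂ = P₁(V₁/V₂)^γ = 5.87×(6.3/67.4)^(7/5) = 0.2126 atm.
For a reversible adiabat, W_by_gas = (P₁V₁ − P₂V₂)/(γ−1).
W_by = (594800×0.0063 − 21540×0.0674) / (2/5) = 5738 J.

W ≈ 5.74 kJ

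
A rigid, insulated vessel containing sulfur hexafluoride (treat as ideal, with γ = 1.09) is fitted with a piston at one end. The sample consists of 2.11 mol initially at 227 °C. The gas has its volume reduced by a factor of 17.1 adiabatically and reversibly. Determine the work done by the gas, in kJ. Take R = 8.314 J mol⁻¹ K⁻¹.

For a reversible adiabat TV^(γ−1) is constant, so T₂ = T₁ (V₁/V₂)^(γ−1).
T₁ = 227 °C = 500.1 K.
T₂ = 500.1 × 17.1^(0.09) = 645.8 K.
Q = 0, so ΔU = W_on_gas = nCᵥΔT with Cᵥ = R/(γ−1) = 92.38 J/(mol·K).
ΔU = 2.11 × 92.38 × (645.8 − 500.1) = 28380 J.
Work done by the gas = −ΔU = -28380 J.

W ≈ -28.4 kJ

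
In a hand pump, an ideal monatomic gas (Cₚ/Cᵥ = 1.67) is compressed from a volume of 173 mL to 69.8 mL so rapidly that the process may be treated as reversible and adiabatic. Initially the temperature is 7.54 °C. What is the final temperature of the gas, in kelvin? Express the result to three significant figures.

T₂ ≈ 516 K

For a reversible adiabat TV^(γ−1) is constant, so T₂ = T₁ (V₁/V₂)^(γ−1).
T₁ = 7.54 °C = 280.7 K.
T₂ = 280.7 × (173/69.8)^(0.67) = 515.6 K.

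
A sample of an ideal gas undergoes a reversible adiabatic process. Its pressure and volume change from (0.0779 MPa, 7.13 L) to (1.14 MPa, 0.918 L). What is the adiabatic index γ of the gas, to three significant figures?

PV^γ = const ⇒ γ = ln(P₂/P₁) / ln(V₁/V₂).
γ = ln(1.14/0.0779) / ln(7.13/0.918) = 1.309.

γ ≈ 1.31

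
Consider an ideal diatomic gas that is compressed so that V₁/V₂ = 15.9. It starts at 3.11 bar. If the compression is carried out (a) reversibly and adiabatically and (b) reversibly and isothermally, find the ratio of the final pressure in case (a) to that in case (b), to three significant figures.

P_adiabatic / P_isothermal ≈ 3.02

For a diatomic ideal gas γ = 7/5.
Isothermal: P_b = P₁(V₁/V₂) = 3.11×15.9.
Adiabatic: P_a = P₁(V₁/V₂)^γ = 3.11×15.9^(7/5).
P_a/P_b = (V₁/V₂)^(γ−1) = 15.9^(2/5) = 3.024.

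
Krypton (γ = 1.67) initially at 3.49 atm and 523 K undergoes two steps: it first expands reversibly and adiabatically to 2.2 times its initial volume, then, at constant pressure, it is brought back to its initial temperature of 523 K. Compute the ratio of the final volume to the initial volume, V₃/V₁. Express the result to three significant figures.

V₃/V₁ ≈ 3.73

Adiabatic step: V₂/V₁ = 2.2; T₂ = T₁·(1/2.2)^(0.67) = 308.4 K.
Isobaric step: V₃/V₂ = T₃/T₂ = 523/308.4.
V₃/V₁ = (V₂/V₁)(V₃/V₂) = 2.2 × (523/308.4) = 3.731.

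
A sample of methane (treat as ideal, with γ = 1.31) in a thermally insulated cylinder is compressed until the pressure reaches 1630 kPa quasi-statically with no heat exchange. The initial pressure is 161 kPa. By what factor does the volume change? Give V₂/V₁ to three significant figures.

From PV^γ = const, V₂/V₁ = (P₁/P₂)^(1/γ).
V₂/V₁ = (161/1630)^(0.763) = 0.1708.

V₂/V₁ ≈ 0.171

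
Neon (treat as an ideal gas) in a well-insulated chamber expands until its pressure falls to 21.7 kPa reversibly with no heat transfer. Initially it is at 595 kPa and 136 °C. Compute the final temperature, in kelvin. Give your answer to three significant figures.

T₂ ≈ 109 K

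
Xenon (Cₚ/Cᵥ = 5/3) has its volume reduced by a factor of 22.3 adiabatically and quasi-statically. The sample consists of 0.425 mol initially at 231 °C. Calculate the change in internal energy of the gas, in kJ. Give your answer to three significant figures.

ΔU ≈ 18.5 kJ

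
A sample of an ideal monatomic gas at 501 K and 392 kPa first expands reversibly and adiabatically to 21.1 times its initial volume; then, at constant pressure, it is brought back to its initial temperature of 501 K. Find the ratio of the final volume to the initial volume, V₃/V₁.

For a monatomic ideal gas γ = 5/3.
Adiabatic step: V₂/V₁ = 21.1; T₂ = T₁·(1/21.1)^(2/3) = 65.61 K.
Isobaric step: V₃/V₂ = T₃/T₂ = 501/65.61.
V₃/V₁ = (V₂/V₁)(V₃/V₂) = 21.1 × (501/65.61) = 161.1.

V₃/V₁ ≈ 161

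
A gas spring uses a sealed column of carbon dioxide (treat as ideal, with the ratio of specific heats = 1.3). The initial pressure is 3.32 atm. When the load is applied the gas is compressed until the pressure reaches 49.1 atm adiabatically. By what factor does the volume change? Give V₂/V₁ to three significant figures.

From PV^γ = const, V₂/V₁ = (P₁/P₂)^(1/γ).
V₂/V₁ = (3.32/49.1)^(0.769) = 0.1259.

V₂/V₁ ≈ 0.126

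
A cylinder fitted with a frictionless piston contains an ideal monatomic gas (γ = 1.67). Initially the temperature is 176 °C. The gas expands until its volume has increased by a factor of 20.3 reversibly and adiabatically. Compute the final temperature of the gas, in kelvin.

For a reversible adiabat TV^(γ−1) is constant, so T₂ = T₁ (V₁/V₂)^(γ−1).
T₁ = 176 °C = 449.1 K.
T₂ = 449.1 × (1/20.3)^(0.67) = 59.75 K.

T₂ ≈ 59.8 K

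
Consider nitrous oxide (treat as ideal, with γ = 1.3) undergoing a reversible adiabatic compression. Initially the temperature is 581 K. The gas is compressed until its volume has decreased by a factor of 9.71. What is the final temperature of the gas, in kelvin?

T₂ ≈ 1150 K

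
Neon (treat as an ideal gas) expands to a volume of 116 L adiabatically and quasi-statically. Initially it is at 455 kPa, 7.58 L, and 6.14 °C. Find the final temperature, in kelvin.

Adiabatic: T₁V₁^(γ−1) = T₂V₂^(γ−1) ⇒ T₂ = T₁ (V₁/V₂)^(γ−1).
γ = 5/3 for a monatomic ideal gas.
T₁ = 6.14 °C = 279.3 K.
T₂ = 279.3 × (7.58/116)^(2/3) = 45.31 K.

T₂ ≈ 45.3 K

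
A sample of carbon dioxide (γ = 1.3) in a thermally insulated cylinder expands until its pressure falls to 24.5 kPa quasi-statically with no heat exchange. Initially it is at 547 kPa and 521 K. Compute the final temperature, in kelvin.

T₂ ≈ 254 K

Along an adiabat T P^((1−γ)/γ) is constant, so T₂ = T₁ (P₂/P₁)^((γ−1)/γ).
T₂ = 521 × (24.5/547)^(0.231) = 254.4 K.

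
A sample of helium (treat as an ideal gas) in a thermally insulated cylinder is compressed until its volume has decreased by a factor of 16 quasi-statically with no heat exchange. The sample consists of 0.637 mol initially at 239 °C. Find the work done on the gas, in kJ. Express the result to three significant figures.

Adiabatic: T₁V₁^(γ−1) = T₂V₂^(γ−1) ⇒ T₂ = T₁ (V₁/V₂)^(γ−1).
γ = 5/3 for a monatomic ideal gas, so γ−1 = 2/3.
T₁ = 239 °C = 512.1 K.
T₂ = 512.1 × 16^(2/3) = 3252 K.
Q = 0, so ΔU = W_on_gas = nCᵥΔT with Cᵥ = R/(γ−1) = 12.47 J/(mol·K).
ΔU = 0.637 × 12.47 × (3252 − 512.1) = 21770 J.

W ≈ 21.8 kJ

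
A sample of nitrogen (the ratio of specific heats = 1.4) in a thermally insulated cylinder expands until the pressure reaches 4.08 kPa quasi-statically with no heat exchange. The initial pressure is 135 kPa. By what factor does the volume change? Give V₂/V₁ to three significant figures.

From PV^γ = const, V₂/V₁ = (P₁/P₂)^(1/γ).
V₂/V₁ = (135/4.08)^(0.714) = 12.18.

V₂/V₁ ≈ 12.2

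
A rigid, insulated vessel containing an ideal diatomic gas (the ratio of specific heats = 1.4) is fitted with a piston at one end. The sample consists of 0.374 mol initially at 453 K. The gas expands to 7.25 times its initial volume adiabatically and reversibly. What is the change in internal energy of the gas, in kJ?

ΔU ≈ -1.93 kJ

For a reversible adiabat TV^(γ−1) is constant, so T₂ = T₁ (V₁/V₂)^(γ−1).
T₂ = 453 × (1/7.25)^(0.4) = 205.1 K.
Q = 0, so ΔU = W_on_gas = nCᵥΔT with Cᵥ = R/(γ−1) = 20.79 J/(mol·K).
ΔU = 0.374 × 20.79 × (205.1 − 453) = -1927 J.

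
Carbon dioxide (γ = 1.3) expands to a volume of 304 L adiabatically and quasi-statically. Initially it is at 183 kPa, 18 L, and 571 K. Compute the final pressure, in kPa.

Adiabatic: P₁V₁^γ = P₂V₂^γ ⇒ P₂ = P₁ (V₁/V₂)^γ.
P₂ = 183 × (18/304)^(1.3) = 4.641 kPa.

P₂ ≈ 4.64 kPa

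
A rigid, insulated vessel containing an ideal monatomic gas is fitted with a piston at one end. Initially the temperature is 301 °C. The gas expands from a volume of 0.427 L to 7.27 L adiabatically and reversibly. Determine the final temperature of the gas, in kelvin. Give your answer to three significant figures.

T₂ ≈ 86.8 K

Adiabatic: T₁V₁^(γ−1) = T₂V₂^(γ−1) ⇒ T₂ = T₁ (V₁/V₂)^(γ−1).
For a monatomic ideal gas γ = 5/3, so γ−1 = 2/3.
T₁ = 301 °C = 574.1 K.
T₂ = 574.1 × (0.427/7.27)^(2/3) = 86.75 K.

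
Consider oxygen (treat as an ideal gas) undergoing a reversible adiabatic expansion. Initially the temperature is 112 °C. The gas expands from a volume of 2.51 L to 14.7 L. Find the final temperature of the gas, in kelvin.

Adiabatic: T₁V₁^(γ−1) = T₂V₂^(γ−1) ⇒ T₂ = T₁ (V₁/V₂)^(γ−1).
For a diatomic ideal gas γ = 7/5, so γ−1 = 2/5.
T₁ = 112 °C = 385.1 K.
T₂ = 385.1 × (2.51/14.7)^(2/5) = 189.9 K.

T₂ ≈ 190 K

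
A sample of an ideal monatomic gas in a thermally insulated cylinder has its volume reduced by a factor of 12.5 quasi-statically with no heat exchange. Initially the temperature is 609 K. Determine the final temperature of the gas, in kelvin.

T₂ ≈ 3280 K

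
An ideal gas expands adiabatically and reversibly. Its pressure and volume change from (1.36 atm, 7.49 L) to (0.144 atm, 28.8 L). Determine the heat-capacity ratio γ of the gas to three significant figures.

PV^γ = const ⇒ γ = ln(P₂/P₁) / ln(V₁/V₂).
γ = ln(0.144/1.36) / ln(7.49/28.8) = 1.667.

γ ≈ 1.67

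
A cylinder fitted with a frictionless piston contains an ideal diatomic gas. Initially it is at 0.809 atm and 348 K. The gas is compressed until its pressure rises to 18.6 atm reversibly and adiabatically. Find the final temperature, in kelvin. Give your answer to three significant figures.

T₂ ≈ 852 K

Along an adiabat T P^((1−γ)/γ) is constant, so T₂ = T₁ (P₂/P₁)^((γ−1)/γ).
For a diatomic ideal gas γ = 7/5, so (γ−1)/γ = 2/7.
T₂ = 348 × (18.6/0.809)^(2/7) = 852.3 K.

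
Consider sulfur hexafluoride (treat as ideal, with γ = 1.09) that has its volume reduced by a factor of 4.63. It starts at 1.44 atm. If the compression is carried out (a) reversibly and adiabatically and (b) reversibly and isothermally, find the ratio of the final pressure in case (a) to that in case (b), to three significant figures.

P_adiabatic / P_isothermal ≈ 1.15

Isothermal: P_b = P₁(V₁/V₂) = 1.44×4.63.
Adiabatic: P_a = P₁(V₁/V₂)^γ = 1.44×4.63^(1.09).
P_a/P_b = (V₁/V₂)^(γ−1) = 4.63^(0.09) = 1.148.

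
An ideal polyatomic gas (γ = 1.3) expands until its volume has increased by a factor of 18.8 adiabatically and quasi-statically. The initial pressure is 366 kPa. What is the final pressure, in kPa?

P₂ ≈ 8.07 kPa

Since PV^γ is constant along a reversible adiabat, P₂ = P₁ (V₁/V₂)^γ.
P₂ = 366 × (1/18.8)^(1.3) = 8.074 kPa.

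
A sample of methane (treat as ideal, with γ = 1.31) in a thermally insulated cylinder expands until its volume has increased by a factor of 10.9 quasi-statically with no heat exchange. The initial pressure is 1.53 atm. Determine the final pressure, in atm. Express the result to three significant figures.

P₂ ≈ 0.0669 atm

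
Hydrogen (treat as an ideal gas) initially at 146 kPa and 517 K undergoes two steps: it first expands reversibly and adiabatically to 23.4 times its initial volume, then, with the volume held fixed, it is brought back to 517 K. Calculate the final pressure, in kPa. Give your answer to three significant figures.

P₃ ≈ 6.24 kPa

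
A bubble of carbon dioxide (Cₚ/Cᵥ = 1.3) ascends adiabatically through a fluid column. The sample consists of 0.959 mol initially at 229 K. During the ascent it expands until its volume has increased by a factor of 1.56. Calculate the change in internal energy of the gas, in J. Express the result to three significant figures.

For a reversible adiabat TV^(γ−1) is constant, so T₂ = T₁ (V₁/V₂)^(γ−1).
T₂ = 229 × (1/1.56)^(0.3) = 200.4 K.
Q = 0, so ΔU = W_on_gas = nCᵥΔT with Cᵥ = R/(γ−1) = 27.71 J/(mol·K).
ΔU = 0.959 × 27.71 × (200.4 − 229) = -760.1 J.

ΔU ≈ -760 J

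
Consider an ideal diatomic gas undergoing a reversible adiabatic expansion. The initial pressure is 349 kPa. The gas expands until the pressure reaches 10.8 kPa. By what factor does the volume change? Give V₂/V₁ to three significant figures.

V₂/V₁ ≈ 12.0

From PV^γ = const, V₂/V₁ = (P₁/P₂)^(1/γ).
For a diatomic ideal gas γ = 7/5.
V₂/V₁ = (349/10.8)^(5/7) = 11.97.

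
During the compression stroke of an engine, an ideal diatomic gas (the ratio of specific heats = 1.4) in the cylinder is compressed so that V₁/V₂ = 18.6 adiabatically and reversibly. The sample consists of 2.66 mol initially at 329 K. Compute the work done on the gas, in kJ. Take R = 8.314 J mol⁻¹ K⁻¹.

W ≈ 40.4 kJ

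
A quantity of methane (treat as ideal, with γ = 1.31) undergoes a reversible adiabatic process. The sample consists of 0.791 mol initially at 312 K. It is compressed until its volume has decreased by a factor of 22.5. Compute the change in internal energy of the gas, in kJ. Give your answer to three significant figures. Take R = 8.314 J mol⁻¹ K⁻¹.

ΔU ≈ 10.8 kJ

For a reversible adiabat TV^(γ−1) is constant, so T₂ = T₁ (V₁/V₂)^(γ−1).
T₂ = 312 × 22.5^(0.31) = 819.1 K.
Q = 0, so ΔU = W_on_gas = nCᵥΔT with Cᵥ = R/(γ−1) = 26.82 J/(mol·K).
ΔU = 0.791 × 26.82 × (819.1 − 312) = 10760 J.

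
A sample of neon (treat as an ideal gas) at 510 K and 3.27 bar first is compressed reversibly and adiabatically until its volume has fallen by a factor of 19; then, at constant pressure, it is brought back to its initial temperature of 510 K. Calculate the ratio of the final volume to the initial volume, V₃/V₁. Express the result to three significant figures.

For a monatomic ideal gas γ = 5/3.
Adiabatic step: V₂/V₁ = 0.05263; T₂ = T₁·19^(2/3) = 3631 K.
Isobaric step: V₃/V₂ = T₃/T₂ = 510/3631.
V₃/V₁ = (V₂/V₁)(V₃/V₂) = 0.05263 × (510/3631) = 0.007392.

V₃/V₁ ≈ 0.00739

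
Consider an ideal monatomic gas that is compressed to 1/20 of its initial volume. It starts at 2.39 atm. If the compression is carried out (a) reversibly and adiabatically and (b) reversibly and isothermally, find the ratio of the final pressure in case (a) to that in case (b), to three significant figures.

P_adiabatic / P_isothermal ≈ 7.37

For a monatomic ideal gas γ = 5/3.
Isothermal: P_b = P₁(V₁/V₂) = 2.39×20.
Adiabatic: P_a = P₁(V₁/V₂)^γ = 2.39×20^(5/3).
P_a/P_b = (V₁/V₂)^(γ−1) = 20^(2/3) = 7.368.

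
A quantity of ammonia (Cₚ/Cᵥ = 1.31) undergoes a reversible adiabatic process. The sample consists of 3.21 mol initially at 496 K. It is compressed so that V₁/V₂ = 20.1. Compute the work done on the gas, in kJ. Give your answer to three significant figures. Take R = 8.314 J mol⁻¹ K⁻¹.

Adiabatic: T₁V₁^(γ−1) = T₂V₂^(γ−1) ⇒ T₂ = T₁ (V₁/V₂)^(γ−1).
T₂ = 496 × 20.1^(0.31) = 1257 K.
Q = 0, so ΔU = W_on_gas = nCᵥΔT with Cᵥ = R/(γ−1) = 26.82 J/(mol·K).
ΔU = 3.21 × 26.82 × (1257 − 496) = 65550 J.

W ≈ 65.5 kJ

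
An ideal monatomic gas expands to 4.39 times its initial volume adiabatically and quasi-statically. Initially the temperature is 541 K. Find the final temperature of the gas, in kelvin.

T₂ ≈ 202 K

For a reversible adiabat TV^(γ−1) is constant, so T₂ = T₁ (V₁/V₂)^(γ−1).
For a monatomic ideal gas γ = 5/3, so γ−1 = 2/3.
T₂ = 541 × (1/4.39)^(2/3) = 201.8 K.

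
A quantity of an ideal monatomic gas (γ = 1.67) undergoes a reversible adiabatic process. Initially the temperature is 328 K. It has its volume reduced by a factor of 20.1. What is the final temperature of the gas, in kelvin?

Adiabatic: T₁V₁^(γ−1) = T₂V₂^(γ−1) ⇒ T₂ = T₁ (V₁/V₂)^(γ−1).
T₂ = 328 × 20.1^(0.67) = 2449 K.

T₂ ≈ 2450 K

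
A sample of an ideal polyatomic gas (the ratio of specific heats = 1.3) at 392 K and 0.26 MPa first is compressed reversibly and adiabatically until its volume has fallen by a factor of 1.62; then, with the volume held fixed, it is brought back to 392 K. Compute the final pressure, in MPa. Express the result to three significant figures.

Adiabatic step (PV^γ = const): P₂ = 0.26×1.62^(1.3) = 0.4868 MPa; T₂ = 392×1.62^(0.3) = 453 K.
Isochoric: P₃ = P₂(T₃/T₂) = 0.4868 × (392/453) = 0.4212 MPa.

P₃ ≈ 0.421 MPa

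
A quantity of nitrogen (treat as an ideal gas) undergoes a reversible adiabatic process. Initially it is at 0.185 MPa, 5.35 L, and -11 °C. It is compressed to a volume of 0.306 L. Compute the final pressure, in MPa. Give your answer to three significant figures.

Since PV^γ is constant along a reversible adiabat, P₂ = P₁ (V₁/V₂)^γ.
γ = 7/5 for a diatomic ideal gas.
P₂ = 0.185 × (5.35/0.306)^(7/5) = 10.16 MPa.

P₂ ≈ 10.2 MPa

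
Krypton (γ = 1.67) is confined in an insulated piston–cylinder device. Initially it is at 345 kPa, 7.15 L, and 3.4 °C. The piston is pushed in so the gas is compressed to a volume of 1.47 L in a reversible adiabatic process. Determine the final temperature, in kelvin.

Adiabatic: T₁V₁^(γ−1) = T₂V₂^(γ−1) ⇒ T₂ = T₁ (V₁/V₂)^(γ−1).
T₁ = 3.4 °C = 276.5 K.
T₂ = 276.5 × (7.15/1.47)^(0.67) = 798.1 K.

T₂ ≈ 798 K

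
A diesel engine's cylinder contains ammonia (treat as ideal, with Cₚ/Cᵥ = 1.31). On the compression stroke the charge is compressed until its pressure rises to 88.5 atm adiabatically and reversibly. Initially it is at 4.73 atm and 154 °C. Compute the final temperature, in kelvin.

Along an adiabat T P^((1−γ)/γ) is constant, so T₂ = T₁ (P₂/P₁)^((γ−1)/γ).
T₁ = 154 °C = 427.1 K.
T₂ = 427.1 × (88.5/4.73)^(0.237) = 854.3 K.

T₂ ≈ 854 K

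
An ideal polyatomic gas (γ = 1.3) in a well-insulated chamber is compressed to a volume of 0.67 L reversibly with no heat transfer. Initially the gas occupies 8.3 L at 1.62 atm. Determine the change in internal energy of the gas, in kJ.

P₂ = P₁(V₁/V₂)^γ = 1.62×(8.3/0.67)^(1.3) = 42.7 atm.
For a reversible adiabat, W_by_gas = (P₁V₁ − P₂V₂)/(γ−1).
W_by = (164100×0.0083 − 4.326×10^6×0.00067) / (0.3) = -5121 J.
Q = 0 ⇒ ΔU = −W_by = 5121 J.

ΔU ≈ 5.12 kJ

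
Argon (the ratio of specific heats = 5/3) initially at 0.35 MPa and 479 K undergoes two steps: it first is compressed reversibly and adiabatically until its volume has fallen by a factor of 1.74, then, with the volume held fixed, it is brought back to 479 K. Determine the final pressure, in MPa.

P₃ ≈ 0.609 MPa

Adiabatic step (PV^γ = const): P₂ = 0.35×1.74^(5/3) = 0.881 MPa; T₂ = 479×1.74^(2/3) = 692.9 K.
Isochoric: P₃ = P₂(T₃/T₂) = 0.881 × (479/692.9) = 0.609 MPa.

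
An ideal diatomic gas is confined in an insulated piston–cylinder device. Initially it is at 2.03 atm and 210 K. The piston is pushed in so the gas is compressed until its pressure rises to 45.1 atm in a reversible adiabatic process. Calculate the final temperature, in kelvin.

T₂ ≈ 509 K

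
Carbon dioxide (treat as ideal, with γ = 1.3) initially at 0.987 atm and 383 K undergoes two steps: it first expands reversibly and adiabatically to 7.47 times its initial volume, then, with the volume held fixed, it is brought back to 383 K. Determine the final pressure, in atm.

P₃ ≈ 0.132 atm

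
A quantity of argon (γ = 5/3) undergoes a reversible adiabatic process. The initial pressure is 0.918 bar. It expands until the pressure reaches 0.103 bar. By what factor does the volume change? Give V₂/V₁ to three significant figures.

V₂/V₁ ≈ 3.72

From PV^γ = const, V₂/V₁ = (P₁/P₂)^(1/γ).
V₂/V₁ = (0.918/0.103)^(3/5) = 3.715.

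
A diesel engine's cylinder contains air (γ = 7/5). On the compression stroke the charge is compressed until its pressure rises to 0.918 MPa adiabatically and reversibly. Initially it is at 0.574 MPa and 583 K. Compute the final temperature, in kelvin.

T₂ ≈ 667 K

Along an adiabat T P^((1−γ)/γ) is constant, so T₂ = T₁ (P₂/P₁)^((γ−1)/γ).
T₂ = 583 × (0.918/0.574)^(2/7) = 666.7 K.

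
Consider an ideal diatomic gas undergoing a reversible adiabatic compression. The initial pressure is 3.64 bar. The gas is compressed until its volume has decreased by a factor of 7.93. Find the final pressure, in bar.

Since PV^γ is constant along a reversible adiabat, P₂ = P₁ (V₁/V₂)^γ.
For a diatomic ideal gas γ = 7/5.
P₂ = 3.64 × 7.93^(7/5) = 66.08 bar.

P₂ ≈ 66.1 bar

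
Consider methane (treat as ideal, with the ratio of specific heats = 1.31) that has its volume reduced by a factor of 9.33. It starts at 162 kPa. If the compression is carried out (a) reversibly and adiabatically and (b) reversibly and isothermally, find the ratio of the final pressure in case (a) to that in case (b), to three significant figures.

P_adiabatic / P_isothermal ≈ 2.00

Isothermal: P_b = P₁(V₁/V₂) = 162×9.33.
Adiabatic: P_a = P₁(V₁/V₂)^γ = 162×9.33^(1.31).
P_a/P_b = (V₁/V₂)^(γ−1) = 9.33^(0.31) = 1.998.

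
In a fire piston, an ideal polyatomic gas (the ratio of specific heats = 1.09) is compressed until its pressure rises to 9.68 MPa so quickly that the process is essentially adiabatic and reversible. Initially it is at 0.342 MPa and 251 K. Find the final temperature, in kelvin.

Along an adiabat T P^((1−γ)/γ) is constant, so T₂ = T₁ (P₂/P₁)^((γ−1)/γ).
T₂ = 251 × (9.68/0.342)^(0.0826) = 330.8 K.

T₂ ≈ 331 K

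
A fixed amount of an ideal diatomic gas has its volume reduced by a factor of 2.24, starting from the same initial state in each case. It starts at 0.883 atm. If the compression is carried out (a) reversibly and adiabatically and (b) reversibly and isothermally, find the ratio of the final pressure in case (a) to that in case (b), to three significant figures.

P_adiabatic / P_isothermal ≈ 1.38

For a diatomic ideal gas γ = 7/5.
Isothermal: P_b = P₁(V₁/V₂) = 0.883×2.24.
Adiabatic: P_a = P₁(V₁/V₂)^γ = 0.883×2.24^(7/5).
P_a/P_b = (V₁/V₂)^(γ−1) = 2.24^(2/5) = 1.381.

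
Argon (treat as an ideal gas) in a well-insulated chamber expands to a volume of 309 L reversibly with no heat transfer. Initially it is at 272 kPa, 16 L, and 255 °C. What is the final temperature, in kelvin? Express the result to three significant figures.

T₂ ≈ 73.4 K

Adiabatic: T₁V₁^(γ−1) = T₂V₂^(γ−1) ⇒ T₂ = T₁ (V₁/V₂)^(γ−1).
γ = 5/3 for a monatomic ideal gas.
T₁ = 255 °C = 528.1 K.
T₂ = 528.1 × (16/309)^(2/3) = 73.37 K.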